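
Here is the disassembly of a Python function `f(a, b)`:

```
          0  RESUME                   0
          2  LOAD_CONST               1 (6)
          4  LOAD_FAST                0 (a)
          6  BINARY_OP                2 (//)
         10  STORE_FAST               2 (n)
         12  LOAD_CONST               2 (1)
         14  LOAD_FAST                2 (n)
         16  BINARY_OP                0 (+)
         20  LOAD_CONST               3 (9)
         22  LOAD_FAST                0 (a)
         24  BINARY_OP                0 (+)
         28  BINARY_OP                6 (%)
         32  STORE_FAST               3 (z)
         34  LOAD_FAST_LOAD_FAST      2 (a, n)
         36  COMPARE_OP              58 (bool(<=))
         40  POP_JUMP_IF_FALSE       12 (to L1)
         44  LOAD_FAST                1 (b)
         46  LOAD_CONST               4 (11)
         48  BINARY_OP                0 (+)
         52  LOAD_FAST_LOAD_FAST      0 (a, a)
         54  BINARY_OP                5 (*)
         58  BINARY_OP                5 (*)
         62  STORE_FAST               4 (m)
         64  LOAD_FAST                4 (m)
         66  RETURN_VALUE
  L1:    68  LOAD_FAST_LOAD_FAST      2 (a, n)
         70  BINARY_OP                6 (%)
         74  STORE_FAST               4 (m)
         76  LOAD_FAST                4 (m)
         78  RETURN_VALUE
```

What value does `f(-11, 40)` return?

6171

LOAD_CONST → push 6. Stack: [6]
LOAD_FAST a → push -11. Stack: [6, -11]
BINARY_OP // → 6 // -11 = -1. Stack: [-1]
STORE_FAST n → n=-1. Stack: []
LOAD_CONST → push 1. Stack: [1]
LOAD_FAST n → push -1. Stack: [1, -1]
BINARY_OP + → 1 + -1 = 0. Stack: [0]
LOAD_CONST → push 9. Stack: [0, 9]
LOAD_FAST a → push -11. Stack: [0, 9, -11]
BINARY_OP + → 9 + -11 = -2. Stack: [0, -2]
BINARY_OP % → 0 % -2 = 0. Stack: [0]
STORE_FAST z → z=0. Stack: []
LOAD_FAST_LOAD_FAST a,n → push -11,-1. Stack: [-11, -1]
COMPARE_OP bool(<=) → -11 vs -1 = True. Stack: [True]
POP_JUMP_IF_FALSE → pop True; no jump. Stack: []
LOAD_FAST b → push 40. Stack: [40]
LOAD_CONST → push 11. Stack: [40, 11]
BINARY_OP + → 40 + 11 = 51. Stack: [51]
LOAD_FAST_LOAD_FAST a,a → push -11,-11. Stack: [51, -11, -11]
BINARY_OP * → -11 * -11 = 121. Stack: [51, 121]
BINARY_OP * → 51 * 121 = 6171. Stack: [6171]
STORE_FAST m → m=6171. Stack: []
LOAD_FAST m → push 6171. Stack: [6171]
RETURN_VALUE → return 6171.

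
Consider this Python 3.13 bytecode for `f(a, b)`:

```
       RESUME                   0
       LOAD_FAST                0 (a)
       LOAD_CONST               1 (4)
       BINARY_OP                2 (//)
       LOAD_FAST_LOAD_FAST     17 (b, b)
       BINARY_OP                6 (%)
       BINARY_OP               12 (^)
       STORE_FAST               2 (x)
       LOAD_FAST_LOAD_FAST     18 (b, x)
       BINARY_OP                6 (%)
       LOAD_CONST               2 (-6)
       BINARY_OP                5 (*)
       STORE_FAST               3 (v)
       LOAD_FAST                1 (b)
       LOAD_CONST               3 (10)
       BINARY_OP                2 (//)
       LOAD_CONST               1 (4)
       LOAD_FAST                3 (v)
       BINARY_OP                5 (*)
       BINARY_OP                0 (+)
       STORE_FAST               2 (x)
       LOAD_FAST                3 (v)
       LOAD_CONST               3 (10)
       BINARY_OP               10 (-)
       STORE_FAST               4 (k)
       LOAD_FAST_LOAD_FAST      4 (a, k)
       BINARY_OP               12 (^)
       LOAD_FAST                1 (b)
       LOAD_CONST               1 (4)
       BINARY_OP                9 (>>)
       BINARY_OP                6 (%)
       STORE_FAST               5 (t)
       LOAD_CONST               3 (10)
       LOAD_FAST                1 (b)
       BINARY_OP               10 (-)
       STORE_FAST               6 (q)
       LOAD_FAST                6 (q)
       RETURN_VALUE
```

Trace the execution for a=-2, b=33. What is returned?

-23

LOAD_FAST a → push -2. Stack: [-2]
LOAD_CONST → push 4. Stack: [-2, 4]
BINARY_OP // → -2 // 4 = -1. Stack: [-1]
LOAD_FAST_LOAD_FAST b,b → push 33,33. Stack: [-1, 33, 33]
BINARY_OP % → 33 % 33 = 0. Stack: [-1, 0]
BINARY_OP ^ → -1 ^ 0 = -1. Stack: [-1]
STORE_FAST x → x=-1. Stack: []
LOAD_FAST_LOAD_FAST b,x → push 33,-1. Stack: [33, -1]
BINARY_OP % → 33 % -1 = 0. Stack: [0]
LOAD_CONST → push -6. Stack: [0, -6]
BINARY_OP * → 0 * -6 = 0. Stack: [0]
STORE_FAST v → v=0. Stack: []
LOAD_FAST b → push 33. Stack: [33]
LOAD_CONST → push 10. Stack: [33, 10]
BINARY_OP // → 33 // 10 = 3. Stack: [3]
LOAD_CONST → push 4. Stack: [3, 4]
LOAD_FAST v → push 0. Stack: [3, 4, 0]
BINARY_OP * → 4 * 0 = 0. Stack: [3, 0]
BINARY_OP + → 3 + 0 = 3. Stack: [3]
STORE_FAST x → x=3. Stack: []
LOAD_FAST v → push 0. Stack: [0]
LOAD_CONST → push 10. Stack: [0, 10]
BINARY_OP - → 0 - 10 = -10. Stack: [-10]
STORE_FAST k → k=-10. Stack: []
LOAD_FAST_LOAD_FAST a,k → push -2,-10. Stack: [-2, -10]
BINARY_OP ^ → -2 ^ -10 = 8. Stack: [8]
LOAD_FAST b → push 33. Stack: [8, 33]
LOAD_CONST → push 4. Stack: [8, 33, 4]
BINARY_OP >> → 33 >> 4 = 2. Stack: [8, 2]
BINARY_OP % → 8 % 2 = 0. Stack: [0]
STORE_FAST t → t=0. Stack: []
LOAD_CONST → push 10. Stack: [10]
LOAD_FAST b → push 33. Stack: [10, 33]
BINARY_OP - → 10 - 33 = -23. Stack: [-23]
STORE_FAST q → q=-23. Stack: []
LOAD_FAST q → push -23. Stack: [-23]
RETURN_VALUE → return -23.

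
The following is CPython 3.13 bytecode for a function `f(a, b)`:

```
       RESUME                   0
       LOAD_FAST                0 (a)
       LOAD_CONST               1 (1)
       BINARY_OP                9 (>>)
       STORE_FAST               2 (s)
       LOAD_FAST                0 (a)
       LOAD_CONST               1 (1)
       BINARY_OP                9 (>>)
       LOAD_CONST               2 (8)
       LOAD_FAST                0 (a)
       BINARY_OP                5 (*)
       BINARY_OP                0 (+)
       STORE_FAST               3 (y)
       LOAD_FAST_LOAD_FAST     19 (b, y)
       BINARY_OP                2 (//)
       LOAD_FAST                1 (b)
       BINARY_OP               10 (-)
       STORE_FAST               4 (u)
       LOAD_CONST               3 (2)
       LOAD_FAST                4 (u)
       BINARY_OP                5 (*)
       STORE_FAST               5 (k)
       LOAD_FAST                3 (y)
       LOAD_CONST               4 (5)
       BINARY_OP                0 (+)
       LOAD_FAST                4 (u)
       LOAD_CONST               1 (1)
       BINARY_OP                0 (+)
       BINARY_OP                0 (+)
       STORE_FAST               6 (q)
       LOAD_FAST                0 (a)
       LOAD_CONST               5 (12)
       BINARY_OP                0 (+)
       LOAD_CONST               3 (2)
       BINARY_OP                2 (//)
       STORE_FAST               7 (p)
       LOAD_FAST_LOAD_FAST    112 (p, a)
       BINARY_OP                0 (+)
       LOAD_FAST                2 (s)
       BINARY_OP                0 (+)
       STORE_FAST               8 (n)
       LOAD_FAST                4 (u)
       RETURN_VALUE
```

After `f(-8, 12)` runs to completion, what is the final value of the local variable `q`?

LOAD_FAST a → push -8. Stack: [-8]
LOAD_CONST → push 1. Stack: [-8, 1]
BINARY_OP >> → -8 >> 1 = -4. Stack: [-4]
STORE_FAST s → s=-4. Stack: []
LOAD_FAST a → push -8. Stack: [-8]
LOAD_CONST → push 1. Stack: [-8, 1]
BINARY_OP >> → -8 >> 1 = -4. Stack: [-4]
LOAD_CONST → push 8. Stack: [-4, 8]
LOAD_FAST a → push -8. Stack: [-4, 8, -8]
BINARY_OP * → 8 * -8 = -64. Stack: [-4, -64]
BINARY_OP + → -4 + -64 = -68. Stack: [-68]
STORE_FAST y → y=-68. Stack: []
LOAD_FAST_LOAD_FAST b,y → push 12,-68. Stack: [12, -68]
BINARY_OP // → 12 // -68 = -1. Stack: [-1]
LOAD_FAST b → push 12. Stack: [-1, 12]
BINARY_OP - → -1 - 12 = -13. Stack: [-13]
STORE_FAST u → u=-13. Stack: []
LOAD_CONST → push 2. Stack: [2]
LOAD_FAST u → push -13. Stack: [2, -13]
BINARY_OP * → 2 * -13 = -26. Stack: [-26]
STORE_FAST k → k=-26. Stack: []
LOAD_FAST y → push -68. Stack: [-68]
LOAD_CONST → push 5. Stack: [-68, 5]
BINARY_OP + → -68 + 5 = -63. Stack: [-63]
LOAD_FAST u → push -13. Stack: [-63, -13]
LOAD_CONST → push 1. Stack: [-63, -13, 1]
BINARY_OP + → -13 + 1 = -12. Stack: [-63, -12]
BINARY_OP + → -63 + -12 = -75. Stack: [-75]
STORE_FAST q → q=-75. Stack: []
LOAD_FAST a → push -8. Stack: [-8]
LOAD_CONST → push 12. Stack: [-8, 12]
BINARY_OP + → -8 + 12 = 4. Stack: [4]
LOAD_CONST → push 2. Stack: [4, 2]
BINARY_OP // → 4 // 2 = 2. Stack: [2]
STORE_FAST p → p=2. Stack: []
LOAD_FAST_LOAD_FAST p,a → push 2,-8. Stack: [2, -8]
BINARY_OP + → 2 + -8 = -6. Stack: [-6]
LOAD_FAST s → push -4. Stack: [-6, -4]
BINARY_OP + → -6 + -4 = -10. Stack: [-10]
STORE_FAST n → n=-10. Stack: []
LOAD_FAST u → push -13. Stack: [-13]
RETURN_VALUE → return -13.

-75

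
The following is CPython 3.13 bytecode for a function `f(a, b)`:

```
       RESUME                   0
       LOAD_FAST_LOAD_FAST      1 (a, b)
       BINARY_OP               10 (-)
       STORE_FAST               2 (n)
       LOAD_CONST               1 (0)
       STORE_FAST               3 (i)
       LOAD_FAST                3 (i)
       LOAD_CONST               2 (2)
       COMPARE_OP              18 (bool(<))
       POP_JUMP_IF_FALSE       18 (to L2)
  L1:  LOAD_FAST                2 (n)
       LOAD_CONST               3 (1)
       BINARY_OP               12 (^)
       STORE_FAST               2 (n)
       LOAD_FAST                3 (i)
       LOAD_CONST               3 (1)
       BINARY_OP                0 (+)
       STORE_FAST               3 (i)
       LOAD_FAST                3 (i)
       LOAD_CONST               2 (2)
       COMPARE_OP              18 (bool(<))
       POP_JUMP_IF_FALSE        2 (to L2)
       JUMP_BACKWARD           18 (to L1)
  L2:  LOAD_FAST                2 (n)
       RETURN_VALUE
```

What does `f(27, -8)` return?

LOAD_FAST_LOAD_FAST a,b → push 27,-8. Stack: [27, -8]
BINARY_OP - → 27 - -8 = 35. Stack: [35]
STORE_FAST n → n=35. Stack: []
LOAD_CONST → push 0. Stack: [0]
STORE_FAST i → i=0. Stack: []
LOAD_FAST i → push 0. Stack: [0]
LOAD_CONST → push 2. Stack: [0, 2]
COMPARE_OP bool(<) → 0 vs 2 = True. Stack: [True]
POP_JUMP_IF_FALSE → pop True; no jump. Stack: []
LOAD_FAST n → push 35. Stack: [35]
LOAD_CONST → push 1. Stack: [35, 1]
BINARY_OP ^ → 35 ^ 1 = 34. Stack: [34]
STORE_FAST n → n=34. Stack: []
LOAD_FAST i → push 0. Stack: [0]
LOAD_CONST → push 1. Stack: [0, 1]
BINARY_OP + → 0 + 1 = 1. Stack: [1]
STORE_FAST i → i=1. Stack: []
LOAD_FAST i → push 1. Stack: [1]
LOAD_CONST → push 2. Stack: [1, 2]
COMPARE_OP bool(<) → 1 vs 2 = True. Stack: [True]
POP_JUMP_IF_FALSE → pop True; no jump. Stack: []
LOAD_FAST n → push 34. Stack: [34]
LOAD_CONST → push 1. Stack: [34, 1]
BINARY_OP ^ → 34 ^ 1 = 35. Stack: [35]
STORE_FAST n → n=35. Stack: []
LOAD_FAST i → push 1. Stack: [1]
LOAD_CONST → push 1. Stack: [1, 1]
BINARY_OP + → 1 + 1 = 2. Stack: [2]
STORE_FAST i → i=2. Stack: []
LOAD_FAST i → push 2. Stack: [2]
LOAD_CONST → push 2. Stack: [2, 2]
COMPARE_OP bool(<) → 2 vs 2 = False. Stack: [False]
POP_JUMP_IF_FALSE → pop False; jump. Stack: []
LOAD_FAST n → push 35. Stack: [35]
RETURN_VALUE → return 35.

35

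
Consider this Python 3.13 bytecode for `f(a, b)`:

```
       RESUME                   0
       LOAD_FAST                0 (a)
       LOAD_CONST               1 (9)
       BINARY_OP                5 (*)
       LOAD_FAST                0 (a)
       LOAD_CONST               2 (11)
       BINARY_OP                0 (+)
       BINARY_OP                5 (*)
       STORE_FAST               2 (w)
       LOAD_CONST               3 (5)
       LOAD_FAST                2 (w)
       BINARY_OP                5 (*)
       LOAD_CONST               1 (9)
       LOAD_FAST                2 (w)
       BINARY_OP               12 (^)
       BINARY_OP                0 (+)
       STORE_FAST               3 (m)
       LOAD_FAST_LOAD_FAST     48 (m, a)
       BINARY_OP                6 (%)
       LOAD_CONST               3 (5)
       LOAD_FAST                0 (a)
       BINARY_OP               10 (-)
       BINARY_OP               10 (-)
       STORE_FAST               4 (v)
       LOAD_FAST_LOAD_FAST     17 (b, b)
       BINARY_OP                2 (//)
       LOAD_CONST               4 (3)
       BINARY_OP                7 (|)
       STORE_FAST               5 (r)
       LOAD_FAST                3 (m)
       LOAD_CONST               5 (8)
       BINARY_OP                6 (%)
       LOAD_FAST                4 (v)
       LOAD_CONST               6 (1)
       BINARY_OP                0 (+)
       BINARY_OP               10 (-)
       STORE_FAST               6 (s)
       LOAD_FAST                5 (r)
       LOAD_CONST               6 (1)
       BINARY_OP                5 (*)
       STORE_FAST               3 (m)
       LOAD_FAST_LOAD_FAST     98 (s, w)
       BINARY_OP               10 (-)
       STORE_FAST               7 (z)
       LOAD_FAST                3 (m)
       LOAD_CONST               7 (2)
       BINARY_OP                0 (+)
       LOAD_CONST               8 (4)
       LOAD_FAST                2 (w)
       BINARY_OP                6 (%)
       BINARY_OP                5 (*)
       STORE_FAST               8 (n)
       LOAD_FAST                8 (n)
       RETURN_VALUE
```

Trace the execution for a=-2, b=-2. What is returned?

LOAD_FAST a → push -2. Stack: [-2]
LOAD_CONST → push 9. Stack: [-2, 9]
BINARY_OP * → -2 * 9 = -18. Stack: [-18]
LOAD_FAST a → push -2. Stack: [-18, -2]
LOAD_CONST → push 11. Stack: [-18, -2, 11]
BINARY_OP + → -2 + 11 = 9. Stack: [-18, 9]
BINARY_OP * → -18 * 9 = -162. Stack: [-162]
STORE_FAST w → w=-162. Stack: []
LOAD_CONST → push 5. Stack: [5]
LOAD_FAST w → push -162. Stack: [5, -162]
BINARY_OP * → 5 * -162 = -810. Stack: [-810]
LOAD_CONST → push 9. Stack: [-810, 9]
LOAD_FAST w → push -162. Stack: [-810, 9, -162]
BINARY_OP ^ → 9 ^ -162 = -169. Stack: [-810, -169]
BINARY_OP + → -810 + -169 = -979. Stack: [-979]
STORE_FAST m → m=-979. Stack: []
LOAD_FAST_LOAD_FAST m,a → push -979,-2. Stack: [-979, -2]
BINARY_OP % → -979 % -2 = -1. Stack: [-1]
LOAD_CONST → push 5. Stack: [-1, 5]
LOAD_FAST a → push -2. Stack: [-1, 5, -2]
BINARY_OP - → 5 - -2 = 7. Stack: [-1, 7]
BINARY_OP - → -1 - 7 = -8. Stack: [-8]
STORE_FAST v → v=-8. Stack: []
LOAD_FAST_LOAD_FAST b,b → push -2,-2. Stack: [-2, -2]
BINARY_OP // → -2 // -2 = 1. Stack: [1]
LOAD_CONST → push 3. Stack: [1, 3]
BINARY_OP | → 1 | 3 = 3. Stack: [3]
STORE_FAST r → r=3. Stack: []
LOAD_FAST m → push -979. Stack: [-979]
LOAD_CONST → push 8. Stack: [-979, 8]
BINARY_OP % → -979 % 8 = 5. Stack: [5]
LOAD_FAST v → push -8. Stack: [5, -8]
LOAD_CONST → push 1. Stack: [5, -8, 1]
BINARY_OP + → -8 + 1 = -7. Stack: [5, -7]
BINARY_OP - → 5 - -7 = 12. Stack: [12]
STORE_FAST s → s=12. Stack: []
LOAD_FAST r → push 3. Stack: [3]
LOAD_CONST → push 1. Stack: [3, 1]
BINARY_OP * → 3 * 1 = 3. Stack: [3]
STORE_FAST m → m=3. Stack: []
LOAD_FAST_LOAD_FAST s,w → push 12,-162. Stack: [12, -162]
BINARY_OP - → 12 - -162 = 174. Stack: [174]
STORE_FAST z → z=174. Stack: []
LOAD_FAST m → push 3. Stack: [3]
LOAD_CONST → push 2. Stack: [3, 2]
BINARY_OP + → 3 + 2 = 5. Stack: [5]
LOAD_CONST → push 4. Stack: [5, 4]
LOAD_FAST w → push -162. Stack: [5, 4, -162]
BINARY_OP % → 4 % -162 = -158. Stack: [5, -158]
BINARY_OP * → 5 * -158 = -790. Stack: [-790]
STORE_FAST n → n=-790. Stack: []
LOAD_FAST n → push -790. Stack: [-790]
RETURN_VALUE → return -790.

-790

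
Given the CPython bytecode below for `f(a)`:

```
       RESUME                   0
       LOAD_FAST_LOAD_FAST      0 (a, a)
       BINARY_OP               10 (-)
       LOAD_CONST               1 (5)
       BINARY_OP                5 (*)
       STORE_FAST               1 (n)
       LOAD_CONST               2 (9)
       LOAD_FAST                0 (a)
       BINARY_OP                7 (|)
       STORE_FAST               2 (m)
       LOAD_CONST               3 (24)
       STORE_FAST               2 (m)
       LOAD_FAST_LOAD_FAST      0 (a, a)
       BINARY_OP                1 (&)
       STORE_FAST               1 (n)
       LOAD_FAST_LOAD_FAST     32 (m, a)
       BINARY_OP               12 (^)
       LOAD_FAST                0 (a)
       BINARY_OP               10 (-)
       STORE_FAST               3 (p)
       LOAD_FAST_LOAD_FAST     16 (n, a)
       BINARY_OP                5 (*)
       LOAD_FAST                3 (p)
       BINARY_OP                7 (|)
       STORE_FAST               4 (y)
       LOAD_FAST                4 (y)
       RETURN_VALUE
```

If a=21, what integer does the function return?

LOAD_FAST_LOAD_FAST a,a → push 21,21. Stack: [21, 21]
BINARY_OP - → 21 - 21 = 0. Stack: [0]
LOAD_CONST → push 5. Stack: [0, 5]
BINARY_OP * → 0 * 5 = 0. Stack: [0]
STORE_FAST n → n=0. Stack: []
LOAD_CONST → push 9. Stack: [9]
LOAD_FAST a → push 21. Stack: [9, 21]
BINARY_OP | → 9 | 21 = 29. Stack: [29]
STORE_FAST m → m=29. Stack: []
LOAD_CONST → push 24. Stack: [24]
STORE_FAST m → m=24. Stack: []
LOAD_FAST_LOAD_FAST a,a → push 21,21. Stack: [21, 21]
BINARY_OP & → 21 & 21 = 21. Stack: [21]
STORE_FAST n → n=21. Stack: []
LOAD_FAST_LOAD_FAST m,a → push 24,21. Stack: [24, 21]
BINARY_OP ^ → 24 ^ 21 = 13. Stack: [13]
LOAD_FAST a → push 21. Stack: [13, 21]
BINARY_OP - → 13 - 21 = -8. Stack: [-8]
STORE_FAST p → p=-8. Stack: []
LOAD_FAST_LOAD_FAST n,a → push 21,21. Stack: [21, 21]
BINARY_OP * → 21 * 21 = 441. Stack: [441]
LOAD_FAST p → push -8. Stack: [441, -8]
BINARY_OP | → 441 | -8 = -7. Stack: [-7]
STORE_FAST y → y=-7. Stack: []
LOAD_FAST y → push -7. Stack: [-7]
RETURN_VALUE → return -7.

-7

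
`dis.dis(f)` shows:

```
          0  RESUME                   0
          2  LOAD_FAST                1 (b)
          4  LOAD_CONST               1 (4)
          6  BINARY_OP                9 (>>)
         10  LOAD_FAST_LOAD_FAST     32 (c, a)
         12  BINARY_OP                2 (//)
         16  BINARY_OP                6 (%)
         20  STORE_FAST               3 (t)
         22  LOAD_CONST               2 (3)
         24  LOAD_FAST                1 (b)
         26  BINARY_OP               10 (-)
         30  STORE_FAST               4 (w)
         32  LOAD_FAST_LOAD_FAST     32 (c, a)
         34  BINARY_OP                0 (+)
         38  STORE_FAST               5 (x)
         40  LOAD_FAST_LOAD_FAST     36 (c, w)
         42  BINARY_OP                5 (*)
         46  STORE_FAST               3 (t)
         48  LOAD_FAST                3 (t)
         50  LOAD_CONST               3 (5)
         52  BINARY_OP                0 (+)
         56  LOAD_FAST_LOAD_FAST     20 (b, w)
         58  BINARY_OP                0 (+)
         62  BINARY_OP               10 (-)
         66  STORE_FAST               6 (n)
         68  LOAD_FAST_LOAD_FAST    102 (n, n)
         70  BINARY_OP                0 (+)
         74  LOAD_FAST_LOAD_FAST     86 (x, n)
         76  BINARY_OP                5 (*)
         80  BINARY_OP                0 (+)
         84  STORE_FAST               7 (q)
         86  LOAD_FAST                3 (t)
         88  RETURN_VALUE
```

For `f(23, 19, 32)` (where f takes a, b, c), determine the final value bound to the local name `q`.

LOAD_FAST b → push 19. Stack: [19]
LOAD_CONST → push 4. Stack: [19, 4]
BINARY_OP >> → 19 >> 4 = 1. Stack: [1]
LOAD_FAST_LOAD_FAST c,a → push 32,23. Stack: [1, 32, 23]
BINARY_OP // → 32 // 23 = 1. Stack: [1, 1]
BINARY_OP % → 1 % 1 = 0. Stack: [0]
STORE_FAST t → t=0. Stack: []
LOAD_CONST → push 3. Stack: [3]
LOAD_FAST b → push 19. Stack: [3, 19]
BINARY_OP - → 3 - 19 = -16. Stack: [-16]
STORE_FAST w → w=-16. Stack: []
LOAD_FAST_LOAD_FAST c,a → push 32,23. Stack: [32, 23]
BINARY_OP + → 32 + 23 = 55. Stack: [55]
STORE_FAST x → x=55. Stack: []
LOAD_FAST_LOAD_FAST c,w → push 32,-16. Stack: [32, -16]
BINARY_OP * → 32 * -16 = -512. Stack: [-512]
STORE_FAST t → t=-512. Stack: []
LOAD_FAST t → push -512. Stack: [-512]
LOAD_CONST → push 5. Stack: [-512, 5]
BINARY_OP + → -512 + 5 = -507. Stack: [-507]
LOAD_FAST_LOAD_FAST b,w → push 19,-16. Stack: [-507, 19, -16]
BINARY_OP + → 19 + -16 = 3. Stack: [-507, 3]
BINARY_OP - → -507 - 3 = -510. Stack: [-510]
STORE_FAST n → n=-510. Stack: []
LOAD_FAST_LOAD_FAST n,n → push -510,-510. Stack: [-510, -510]
BINARY_OP + → -510 + -510 = -1020. Stack: [-1020]
LOAD_FAST_LOAD_FAST x,n → push 55,-510. Stack: [-1020, 55, -510]
BINARY_OP * → 55 * -510 = -28050. Stack: [-1020, -28050]
BINARY_OP + → -1020 + -28050 = -29070. Stack: [-29070]
STORE_FAST q → q=-29070. Stack: []
LOAD_FAST t → push -512. Stack: [-512]
RETURN_VALUE → return -512.

-29070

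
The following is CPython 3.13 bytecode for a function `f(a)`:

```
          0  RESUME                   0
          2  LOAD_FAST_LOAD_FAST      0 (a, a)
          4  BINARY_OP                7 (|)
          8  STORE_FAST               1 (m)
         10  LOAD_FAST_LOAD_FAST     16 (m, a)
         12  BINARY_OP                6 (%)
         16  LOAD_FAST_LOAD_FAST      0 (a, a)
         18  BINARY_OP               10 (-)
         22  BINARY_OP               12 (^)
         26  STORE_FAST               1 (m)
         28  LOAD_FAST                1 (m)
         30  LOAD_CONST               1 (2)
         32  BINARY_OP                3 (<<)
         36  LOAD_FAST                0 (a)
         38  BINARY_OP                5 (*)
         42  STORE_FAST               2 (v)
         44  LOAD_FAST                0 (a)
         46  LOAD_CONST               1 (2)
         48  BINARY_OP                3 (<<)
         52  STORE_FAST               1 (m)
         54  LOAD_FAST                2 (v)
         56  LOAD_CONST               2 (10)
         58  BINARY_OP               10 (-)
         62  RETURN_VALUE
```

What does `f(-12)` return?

LOAD_FAST_LOAD_FAST a,a → push -12,-12. Stack: [-12, -12]
BINARY_OP | → -12 | -12 = -12. Stack: [-12]
STORE_FAST m → m=-12. Stack: []
LOAD_FAST_LOAD_FAST m,a → push -12,-12. Stack: [-12, -12]
BINARY_OP % → -12 % -12 = 0. Stack: [0]
LOAD_FAST_LOAD_FAST a,a → push -12,-12. Stack: [0, -12, -12]
BINARY_OP - → -12 - -12 = 0. Stack: [0, 0]
BINARY_OP ^ → 0 ^ 0 = 0. Stack: [0]
STORE_FAST m → m=0. Stack: []
LOAD_FAST m → push 0. Stack: [0]
LOAD_CONST → push 2. Stack: [0, 2]
BINARY_OP << → 0 << 2 = 0. Stack: [0]
LOAD_FAST a → push -12. Stack: [0, -12]
BINARY_OP * → 0 * -12 = 0. Stack: [0]
STORE_FAST v → v=0. Stack: []
LOAD_FAST a → push -12. Stack: [-12]
LOAD_CONST → push 2. Stack: [-12, 2]
BINARY_OP << → -12 << 2 = -48. Stack: [-48]
STORE_FAST m → m=-48. Stack: []
LOAD_FAST v → push 0. Stack: [0]
LOAD_CONST → push 10. Stack: [0, 10]
BINARY_OP - → 0 - 10 = -10. Stack: [-10]
RETURN_VALUE → return -10.

-10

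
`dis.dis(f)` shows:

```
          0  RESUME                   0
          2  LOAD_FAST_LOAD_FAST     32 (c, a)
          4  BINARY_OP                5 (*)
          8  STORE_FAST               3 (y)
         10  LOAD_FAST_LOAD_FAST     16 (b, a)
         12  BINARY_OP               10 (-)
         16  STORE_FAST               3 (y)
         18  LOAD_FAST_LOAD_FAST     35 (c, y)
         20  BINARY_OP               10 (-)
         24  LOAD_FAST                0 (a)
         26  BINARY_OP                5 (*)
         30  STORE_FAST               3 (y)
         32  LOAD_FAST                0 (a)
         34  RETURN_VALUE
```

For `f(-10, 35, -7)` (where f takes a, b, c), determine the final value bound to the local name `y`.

LOAD_FAST_LOAD_FAST c,a → push -7,-10. Stack: [-7, -10]
BINARY_OP * → -7 * -10 = 70. Stack: [70]
STORE_FAST y → y=70. Stack: []
LOAD_FAST_LOAD_FAST b,a → push 35,-10. Stack: [35, -10]
BINARY_OP - → 35 - -10 = 45. Stack: [45]
STORE_FAST y → y=45. Stack: []
LOAD_FAST_LOAD_FAST c,y → push -7,45. Stack: [-7, 45]
BINARY_OP - → -7 - 45 = -52. Stack: [-52]
LOAD_FAST a → push -10. Stack: [-52, -10]
BINARY_OP * → -52 * -10 = 520. Stack: [520]
STORE_FAST y → y=520. Stack: []
LOAD_FAST a → push -10. Stack: [-10]
RETURN_VALUE → return -10.

520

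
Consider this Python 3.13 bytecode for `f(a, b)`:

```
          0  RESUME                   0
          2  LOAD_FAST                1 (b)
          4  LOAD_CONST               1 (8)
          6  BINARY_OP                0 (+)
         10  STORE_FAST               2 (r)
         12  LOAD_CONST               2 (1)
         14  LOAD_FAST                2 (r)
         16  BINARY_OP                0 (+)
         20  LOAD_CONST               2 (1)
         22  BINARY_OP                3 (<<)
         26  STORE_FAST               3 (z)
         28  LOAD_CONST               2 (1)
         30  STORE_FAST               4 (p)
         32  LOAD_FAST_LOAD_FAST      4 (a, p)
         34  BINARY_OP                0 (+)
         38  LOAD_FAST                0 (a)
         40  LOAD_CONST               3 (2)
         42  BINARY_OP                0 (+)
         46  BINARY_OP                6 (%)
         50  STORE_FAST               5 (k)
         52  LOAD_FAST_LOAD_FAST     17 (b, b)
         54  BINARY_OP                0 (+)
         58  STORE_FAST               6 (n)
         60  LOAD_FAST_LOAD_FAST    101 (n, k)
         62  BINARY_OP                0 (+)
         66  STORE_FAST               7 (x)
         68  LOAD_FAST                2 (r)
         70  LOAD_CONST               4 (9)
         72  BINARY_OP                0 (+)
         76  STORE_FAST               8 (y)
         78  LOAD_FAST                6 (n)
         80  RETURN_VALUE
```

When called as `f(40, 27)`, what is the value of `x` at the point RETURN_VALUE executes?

LOAD_FAST b → push 27. Stack: [27]
LOAD_CONST → push 8. Stack: [27, 8]
BINARY_OP + → 27 + 8 = 35. Stack: [35]
STORE_FAST r → r=35. Stack: []
LOAD_CONST → push 1. Stack: [1]
LOAD_FAST r → push 35. Stack: [1, 35]
BINARY_OP + → 1 + 35 = 36. Stack: [36]
LOAD_CONST → push 1. Stack: [36, 1]
BINARY_OP << → 36 << 1 = 72. Stack: [72]
STORE_FAST z → z=72. Stack: []
LOAD_CONST → push 1. Stack: [1]
STORE_FAST p → p=1. Stack: []
LOAD_FAST_LOAD_FAST a,p → push 40,1. Stack: [40, 1]
BINARY_OP + → 40 + 1 = 41. Stack: [41]
LOAD_FAST a → push 40. Stack: [41, 40]
LOAD_CONST → push 2. Stack: [41, 40, 2]
BINARY_OP + → 40 + 2 = 42. Stack: [41, 42]
BINARY_OP % → 41 % 42 = 41. Stack: [41]
STORE_FAST k → k=41. Stack: []
LOAD_FAST_LOAD_FAST b,b → push 27,27. Stack: [27, 27]
BINARY_OP + → 27 + 27 = 54. Stack: [54]
STORE_FAST n → n=54. Stack: []
LOAD_FAST_LOAD_FAST n,k → push 54,41. Stack: [54, 41]
BINARY_OP + → 54 + 41 = 95. Stack: [95]
STORE_FAST x → x=95. Stack: []
LOAD_FAST r → push 35. Stack: [35]
LOAD_CONST → push 9. Stack: [35, 9]
BINARY_OP + → 35 + 9 = 44. Stack: [44]
STORE_FAST y → y=44. Stack: []
LOAD_FAST n → push 54. Stack: [54]
RETURN_VALUE → return 54.

95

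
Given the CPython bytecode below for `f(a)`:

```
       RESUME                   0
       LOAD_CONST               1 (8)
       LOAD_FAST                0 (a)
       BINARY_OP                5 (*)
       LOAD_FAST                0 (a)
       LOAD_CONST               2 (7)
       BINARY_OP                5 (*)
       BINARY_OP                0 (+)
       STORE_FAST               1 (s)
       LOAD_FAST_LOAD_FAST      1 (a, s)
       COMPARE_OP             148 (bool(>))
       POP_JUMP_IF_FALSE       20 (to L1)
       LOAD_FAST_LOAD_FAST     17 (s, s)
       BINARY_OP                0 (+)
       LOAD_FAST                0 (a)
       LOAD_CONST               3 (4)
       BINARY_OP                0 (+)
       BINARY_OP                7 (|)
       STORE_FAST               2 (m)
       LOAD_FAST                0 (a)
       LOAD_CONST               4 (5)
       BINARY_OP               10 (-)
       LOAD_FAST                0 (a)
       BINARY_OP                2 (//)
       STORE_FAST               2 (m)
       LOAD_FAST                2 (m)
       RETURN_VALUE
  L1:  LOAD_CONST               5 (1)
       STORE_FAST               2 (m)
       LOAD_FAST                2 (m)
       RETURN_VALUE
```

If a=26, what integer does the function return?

LOAD_CONST → push 8. Stack: [8]
LOAD_FAST a → push 26. Stack: [8, 26]
BINARY_OP * → 8 * 26 = 208. Stack: [208]
LOAD_FAST a → push 26. Stack: [208, 26]
LOAD_CONST → push 7. Stack: [208, 26, 7]
BINARY_OP * → 26 * 7 = 182. Stack: [208, 182]
BINARY_OP + → 208 + 182 = 390. Stack: [390]
STORE_FAST s → s=390. Stack: []
LOAD_FAST_LOAD_FAST a,s → push 26,390. Stack: [26, 390]
COMPARE_OP bool(>) → 26 vs 390 = False. Stack: [False]
POP_JUMP_IF_FALSE → pop False; jump. Stack: []
LOAD_CONST → push 1. Stack: [1]
STORE_FAST m → m=1. Stack: []
LOAD_FAST m → push 1. Stack: [1]
RETURN_VALUE → return 1.

1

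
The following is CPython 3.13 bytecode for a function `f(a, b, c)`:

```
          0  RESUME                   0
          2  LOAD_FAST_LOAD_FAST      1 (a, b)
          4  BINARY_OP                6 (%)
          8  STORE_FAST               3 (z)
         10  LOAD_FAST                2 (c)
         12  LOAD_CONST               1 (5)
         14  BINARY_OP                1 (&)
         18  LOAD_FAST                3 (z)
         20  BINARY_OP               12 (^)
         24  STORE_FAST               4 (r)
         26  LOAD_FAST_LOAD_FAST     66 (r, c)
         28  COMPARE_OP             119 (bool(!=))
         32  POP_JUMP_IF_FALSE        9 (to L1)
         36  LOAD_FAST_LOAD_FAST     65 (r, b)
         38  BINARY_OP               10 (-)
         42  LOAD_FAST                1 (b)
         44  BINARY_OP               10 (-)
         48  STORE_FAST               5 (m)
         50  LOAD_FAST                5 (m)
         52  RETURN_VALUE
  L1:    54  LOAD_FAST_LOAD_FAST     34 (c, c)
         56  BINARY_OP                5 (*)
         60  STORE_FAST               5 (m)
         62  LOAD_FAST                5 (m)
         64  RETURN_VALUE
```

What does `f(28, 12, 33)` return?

-19

LOAD_FAST_LOAD_FAST a,b → push 28,12. Stack: [28, 12]
BINARY_OP % → 28 % 12 = 4. Stack: [4]
STORE_FAST z → z=4. Stack: []
LOAD_FAST c → push 33. Stack: [33]
LOAD_CONST → push 5. Stack: [33, 5]
BINARY_OP & → 33 & 5 = 1. Stack: [1]
LOAD_FAST z → push 4. Stack: [1, 4]
BINARY_OP ^ → 1 ^ 4 = 5. Stack: [5]
STORE_FAST r → r=5. Stack: []
LOAD_FAST_LOAD_FAST r,c → push 5,33. Stack: [5, 33]
COMPARE_OP bool(!=) → 5 vs 33 = True. Stack: [True]
POP_JUMP_IF_FALSE → pop True; no jump. Stack: []
LOAD_FAST_LOAD_FAST r,b → push 5,12. Stack: [5, 12]
BINARY_OP - → 5 - 12 = -7. Stack: [-7]
LOAD_FAST b → push 12. Stack: [-7, 12]
BINARY_OP - → -7 - 12 = -19. Stack: [-19]
STORE_FAST m → m=-19. Stack: []
LOAD_FAST m → push -19. Stack: [-19]
RETURN_VALUE → return -19.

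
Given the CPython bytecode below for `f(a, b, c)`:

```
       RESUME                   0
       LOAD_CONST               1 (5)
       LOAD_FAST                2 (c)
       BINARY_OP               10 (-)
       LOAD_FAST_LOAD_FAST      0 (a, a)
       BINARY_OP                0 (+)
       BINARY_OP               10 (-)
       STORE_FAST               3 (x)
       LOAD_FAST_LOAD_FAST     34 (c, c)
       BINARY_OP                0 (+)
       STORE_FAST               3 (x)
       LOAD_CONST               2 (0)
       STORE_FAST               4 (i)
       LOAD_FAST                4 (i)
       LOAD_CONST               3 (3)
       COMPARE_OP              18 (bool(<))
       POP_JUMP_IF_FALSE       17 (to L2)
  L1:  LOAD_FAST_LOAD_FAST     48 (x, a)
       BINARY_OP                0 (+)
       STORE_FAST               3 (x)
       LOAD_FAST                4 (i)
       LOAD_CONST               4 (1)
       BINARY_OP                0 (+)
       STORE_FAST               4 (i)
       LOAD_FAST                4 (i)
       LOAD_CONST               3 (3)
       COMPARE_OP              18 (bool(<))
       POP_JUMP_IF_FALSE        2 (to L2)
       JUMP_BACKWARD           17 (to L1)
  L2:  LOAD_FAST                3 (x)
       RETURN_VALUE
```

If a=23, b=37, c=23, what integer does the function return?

115

LOAD_CONST → push 5. Stack: [5]
LOAD_FAST c → push 23. Stack: [5, 23]
BINARY_OP - → 5 - 23 = -18. Stack: [-18]
LOAD_FAST_LOAD_FAST a,a → push 23,23. Stack: [-18, 23, 23]
BINARY_OP + → 23 + 23 = 46. Stack: [-18, 46]
BINARY_OP - → -18 - 46 = -64. Stack: [-64]
STORE_FAST x → x=-64. Stack: []
LOAD_FAST_LOAD_FAST c,c → push 23,23. Stack: [23, 23]
BINARY_OP + → 23 + 23 = 46. Stack: [46]
STORE_FAST x → x=46. Stack: []
LOAD_CONST → push 0. Stack: [0]
STORE_FAST i → i=0. Stack: []
LOAD_FAST i → push 0. Stack: [0]
LOAD_CONST → push 3. Stack: [0, 3]
COMPARE_OP bool(<) → 0 vs 3 = True. Stack: [True]
POP_JUMP_IF_FALSE → pop True; no jump. Stack: []
LOAD_FAST_LOAD_FAST x,a → push 46,23. Stack: [46, 23]
BINARY_OP + → 46 + 23 = 69. Stack: [69]
STORE_FAST x → x=69. Stack: []
LOAD_FAST i → push 0. Stack: [0]
LOAD_CONST → push 1. Stack: [0, 1]
BINARY_OP + → 0 + 1 = 1. Stack: [1]
STORE_FAST i → i=1. Stack: []
LOAD_FAST i → push 1. Stack: [1]
LOAD_CONST → push 3. Stack: [1, 3]
COMPARE_OP bool(<) → 1 vs 3 = True. Stack: [True]
POP_JUMP_IF_FALSE → pop True; no jump. Stack: []
LOAD_FAST_LOAD_FAST x,a → push 69,23. Stack: [69, 23]
BINARY_OP + → 69 + 23 = 92. Stack: [92]
STORE_FAST x → x=92. Stack: []
LOAD_FAST i → push 1. Stack: [1]
LOAD_CONST → push 1. Stack: [1, 1]
BINARY_OP + → 1 + 1 = 2. Stack: [2]
STORE_FAST i → i=2. Stack: []
LOAD_FAST i → push 2. Stack: [2]
LOAD_CONST → push 3. Stack: [2, 3]
COMPARE_OP bool(<) → 2 vs 3 = True. Stack: [True]
POP_JUMP_IF_FALSE → pop True; no jump. Stack: []
LOAD_FAST_LOAD_FAST x,a → push 92,23. Stack: [92, 23]
BINARY_OP + → 92 + 23 = 115. Stack: [115]
STORE_FAST x → x=115. Stack: []
LOAD_FAST i → push 2. Stack: [2]
LOAD_CONST → push 1. Stack: [2, 1]
BINARY_OP + → 2 + 1 = 3. Stack: [3]
STORE_FAST i → i=3. Stack: []
LOAD_FAST i → push 3. Stack: [3]
LOAD_CONST → push 3. Stack: [3, 3]
COMPARE_OP bool(<) → 3 vs 3 = False. Stack: [False]
POP_JUMP_IF_FALSE → pop False; jump. Stack: []
LOAD_FAST x → push 115. Stack: [115]
RETURN_VALUE → return 115.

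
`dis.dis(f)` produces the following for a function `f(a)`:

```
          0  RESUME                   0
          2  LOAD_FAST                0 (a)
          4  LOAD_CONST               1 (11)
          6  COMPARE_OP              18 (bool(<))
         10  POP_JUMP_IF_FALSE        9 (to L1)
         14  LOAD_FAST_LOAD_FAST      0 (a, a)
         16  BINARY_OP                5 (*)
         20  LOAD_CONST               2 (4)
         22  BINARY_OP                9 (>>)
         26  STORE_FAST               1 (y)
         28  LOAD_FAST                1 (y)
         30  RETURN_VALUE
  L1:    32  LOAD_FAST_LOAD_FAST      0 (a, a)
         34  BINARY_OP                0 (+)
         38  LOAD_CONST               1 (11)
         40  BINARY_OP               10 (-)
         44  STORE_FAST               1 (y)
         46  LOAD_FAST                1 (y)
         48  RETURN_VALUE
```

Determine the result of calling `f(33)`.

55

LOAD_FAST a → push 33. Stack: [33]
LOAD_CONST → push 11. Stack: [33, 11]
COMPARE_OP bool(<) → 33 vs 11 = False. Stack: [False]
POP_JUMP_IF_FALSE → pop False; jump. Stack: []
LOAD_FAST_LOAD_FAST a,a → push 33,33. Stack: [33, 33]
BINARY_OP + → 33 + 33 = 66. Stack: [66]
LOAD_CONST → push 11. Stack: [66, 11]
BINARY_OP - → 66 - 11 = 55. Stack: [55]
STORE_FAST y → y=55. Stack: []
LOAD_FAST y → push 55. Stack: [55]
RETURN_VALUE → return 55.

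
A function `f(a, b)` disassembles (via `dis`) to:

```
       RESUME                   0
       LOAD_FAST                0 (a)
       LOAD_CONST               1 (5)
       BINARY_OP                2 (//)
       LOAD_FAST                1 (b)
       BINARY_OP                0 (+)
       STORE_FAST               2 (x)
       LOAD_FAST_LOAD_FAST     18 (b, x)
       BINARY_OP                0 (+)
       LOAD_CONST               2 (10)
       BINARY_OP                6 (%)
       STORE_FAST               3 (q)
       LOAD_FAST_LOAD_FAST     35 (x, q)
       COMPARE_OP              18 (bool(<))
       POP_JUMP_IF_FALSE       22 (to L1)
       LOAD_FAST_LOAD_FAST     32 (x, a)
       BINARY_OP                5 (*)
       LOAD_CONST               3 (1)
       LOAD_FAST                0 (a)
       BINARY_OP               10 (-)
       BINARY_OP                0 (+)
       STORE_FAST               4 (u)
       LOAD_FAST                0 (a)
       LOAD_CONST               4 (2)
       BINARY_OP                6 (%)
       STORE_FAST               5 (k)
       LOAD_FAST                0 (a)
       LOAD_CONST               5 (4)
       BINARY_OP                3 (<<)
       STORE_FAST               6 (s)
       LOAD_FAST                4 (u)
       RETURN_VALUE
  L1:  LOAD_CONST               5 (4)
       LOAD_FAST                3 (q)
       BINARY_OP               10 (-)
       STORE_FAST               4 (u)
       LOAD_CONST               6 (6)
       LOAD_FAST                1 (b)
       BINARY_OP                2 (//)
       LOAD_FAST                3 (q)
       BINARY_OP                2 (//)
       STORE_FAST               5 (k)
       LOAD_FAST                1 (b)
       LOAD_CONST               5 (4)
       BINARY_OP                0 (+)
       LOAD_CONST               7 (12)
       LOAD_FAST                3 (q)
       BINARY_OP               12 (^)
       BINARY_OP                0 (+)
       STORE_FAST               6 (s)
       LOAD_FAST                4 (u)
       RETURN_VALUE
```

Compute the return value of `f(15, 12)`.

LOAD_FAST a → push 15. Stack: [15]
LOAD_CONST → push 5. Stack: [15, 5]
BINARY_OP // → 15 // 5 = 3. Stack: [3]
LOAD_FAST b → push 12. Stack: [3, 12]
BINARY_OP + → 3 + 12 = 15. Stack: [15]
STORE_FAST x → x=15. Stack: []
LOAD_FAST_LOAD_FAST b,x → push 12,15. Stack: [12, 15]
BINARY_OP + → 12 + 15 = 27. Stack: [27]
LOAD_CONST → push 10. Stack: [27, 10]
BINARY_OP % → 27 % 10 = 7. Stack: [7]
STORE_FAST q → q=7. Stack: []
LOAD_FAST_LOAD_FAST x,q → push 15,7. Stack: [15, 7]
COMPARE_OP bool(<) → 15 vs 7 = False. Stack: [False]
POP_JUMP_IF_FALSE → pop False; jump. Stack: []
LOAD_CONST → push 4. Stack: [4]
LOAD_FAST q → push 7. Stack: [4, 7]
BINARY_OP - → 4 - 7 = -3. Stack: [-3]
STORE_FAST u → u=-3. Stack: []
LOAD_CONST → push 6. Stack: [6]
LOAD_FAST b → push 12. Stack: [6, 12]
BINARY_OP // → 6 // 12 = 0. Stack: [0]
LOAD_FAST q → push 7. Stack: [0, 7]
BINARY_OP // → 0 // 7 = 0. Stack: [0]
STORE_FAST k → k=0. Stack: []
LOAD_FAST b → push 12. Stack: [12]
LOAD_CONST → push 4. Stack: [12, 4]
BINARY_OP + → 12 + 4 = 16. Stack: [16]
LOAD_CONST → push 12. Stack: [16, 12]
LOAD_FAST q → push 7. Stack: [16, 12, 7]
BINARY_OP ^ → 12 ^ 7 = 11. Stack: [16, 11]
BINARY_OP + → 16 + 11 = 27. Stack: [27]
STORE_FAST s → s=27. Stack: []
LOAD_FAST u → push -3. Stack: [-3]
RETURN_VALUE → return -3.

-3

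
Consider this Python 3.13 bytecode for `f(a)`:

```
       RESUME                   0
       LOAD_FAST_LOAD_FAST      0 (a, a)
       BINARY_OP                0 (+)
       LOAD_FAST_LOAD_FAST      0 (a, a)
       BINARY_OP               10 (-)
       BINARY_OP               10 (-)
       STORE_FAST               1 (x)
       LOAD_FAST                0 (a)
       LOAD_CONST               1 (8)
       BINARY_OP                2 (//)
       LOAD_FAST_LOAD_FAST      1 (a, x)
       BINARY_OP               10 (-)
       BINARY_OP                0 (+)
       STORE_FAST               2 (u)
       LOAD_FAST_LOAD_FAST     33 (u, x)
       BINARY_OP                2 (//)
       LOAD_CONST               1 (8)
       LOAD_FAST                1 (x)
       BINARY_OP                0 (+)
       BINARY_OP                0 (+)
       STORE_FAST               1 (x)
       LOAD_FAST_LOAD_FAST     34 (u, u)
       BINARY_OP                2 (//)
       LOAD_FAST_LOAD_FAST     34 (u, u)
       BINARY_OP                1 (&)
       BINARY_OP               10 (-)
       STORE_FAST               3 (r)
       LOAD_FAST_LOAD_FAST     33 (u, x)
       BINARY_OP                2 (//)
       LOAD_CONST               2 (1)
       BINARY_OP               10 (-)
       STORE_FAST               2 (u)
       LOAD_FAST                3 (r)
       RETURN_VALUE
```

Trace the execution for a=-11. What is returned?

-8

LOAD_FAST_LOAD_FAST a,a → push -11,-11. Stack: [-11, -11]
BINARY_OP + → -11 + -11 = -22. Stack: [-22]
LOAD_FAST_LOAD_FAST a,a → push -11,-11. Stack: [-22, -11, -11]
BINARY_OP - → -11 - -11 = 0. Stack: [-22, 0]
BINARY_OP - → -22 - 0 = -22. Stack: [-22]
STORE_FAST x → x=-22. Stack: []
LOAD_FAST a → push -11. Stack: [-11]
LOAD_CONST → push 8. Stack: [-11, 8]
BINARY_OP // → -11 // 8 = -2. Stack: [-2]
LOAD_FAST_LOAD_FAST a,x → push -11,-22. Stack: [-2, -11, -22]
BINARY_OP - → -11 - -22 = 11. Stack: [-2, 11]
BINARY_OP + → -2 + 11 = 9. Stack: [9]
STORE_FAST u → u=9. Stack: []
LOAD_FAST_LOAD_FAST u,x → push 9,-22. Stack: [9, -22]
BINARY_OP // → 9 // -22 = -1. Stack: [-1]
LOAD_CONST → push 8. Stack: [-1, 8]
LOAD_FAST x → push -22. Stack: [-1, 8, -22]
BINARY_OP + → 8 + -22 = -14. Stack: [-1, -14]
BINARY_OP + → -1 + -14 = -15. Stack: [-15]
STORE_FAST x → x=-15. Stack: []
LOAD_FAST_LOAD_FAST u,u → push 9,9. Stack: [9, 9]
BINARY_OP // → 9 // 9 = 1. Stack: [1]
LOAD_FAST_LOAD_FAST u,u → push 9,9. Stack: [1, 9, 9]
BINARY_OP & → 9 & 9 = 9. Stack: [1, 9]
BINARY_OP - → 1 - 9 = -8. Stack: [-8]
STORE_FAST r → r=-8. Stack: []
LOAD_FAST_LOAD_FAST u,x → push 9,-15. Stack: [9, -15]
BINARY_OP // → 9 // -15 = -1. Stack: [-1]
LOAD_CONST → push 1. Stack: [-1, 1]
BINARY_OP - → -1 - 1 = -2. Stack: [-2]
STORE_FAST u → u=-2. Stack: []
LOAD_FAST r → push -8. Stack: [-8]
RETURN_VALUE → return -8.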